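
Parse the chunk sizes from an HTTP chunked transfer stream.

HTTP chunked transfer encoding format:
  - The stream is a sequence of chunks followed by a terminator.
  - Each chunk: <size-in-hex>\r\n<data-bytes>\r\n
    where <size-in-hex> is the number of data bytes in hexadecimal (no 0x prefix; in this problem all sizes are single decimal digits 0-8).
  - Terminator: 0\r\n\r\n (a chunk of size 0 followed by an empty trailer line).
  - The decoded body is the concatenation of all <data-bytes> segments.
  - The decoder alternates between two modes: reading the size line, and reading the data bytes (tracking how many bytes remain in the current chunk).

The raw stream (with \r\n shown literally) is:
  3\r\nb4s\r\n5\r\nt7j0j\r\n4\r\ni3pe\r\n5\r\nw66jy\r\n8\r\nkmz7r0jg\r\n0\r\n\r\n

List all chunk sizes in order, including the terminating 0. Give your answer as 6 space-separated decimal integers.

Chunk 1: stream[0..1]='3' size=0x3=3, data at stream[3..6]='b4s' -> body[0..3], body so far='b4s'
Chunk 2: stream[8..9]='5' size=0x5=5, data at stream[11..16]='t7j0j' -> body[3..8], body so far='b4st7j0j'
Chunk 3: stream[18..19]='4' size=0x4=4, data at stream[21..25]='i3pe' -> body[8..12], body so far='b4st7j0ji3pe'
Chunk 4: stream[27..28]='5' size=0x5=5, data at stream[30..35]='w66jy' -> body[12..17], body so far='b4st7j0ji3pew66jy'
Chunk 5: stream[37..38]='8' size=0x8=8, data at stream[40..48]='kmz7r0jg' -> body[17..25], body so far='b4st7j0ji3pew66jykmz7r0jg'
Chunk 6: stream[50..51]='0' size=0 (terminator). Final body='b4st7j0ji3pew66jykmz7r0jg' (25 bytes)

Answer: 3 5 4 5 8 0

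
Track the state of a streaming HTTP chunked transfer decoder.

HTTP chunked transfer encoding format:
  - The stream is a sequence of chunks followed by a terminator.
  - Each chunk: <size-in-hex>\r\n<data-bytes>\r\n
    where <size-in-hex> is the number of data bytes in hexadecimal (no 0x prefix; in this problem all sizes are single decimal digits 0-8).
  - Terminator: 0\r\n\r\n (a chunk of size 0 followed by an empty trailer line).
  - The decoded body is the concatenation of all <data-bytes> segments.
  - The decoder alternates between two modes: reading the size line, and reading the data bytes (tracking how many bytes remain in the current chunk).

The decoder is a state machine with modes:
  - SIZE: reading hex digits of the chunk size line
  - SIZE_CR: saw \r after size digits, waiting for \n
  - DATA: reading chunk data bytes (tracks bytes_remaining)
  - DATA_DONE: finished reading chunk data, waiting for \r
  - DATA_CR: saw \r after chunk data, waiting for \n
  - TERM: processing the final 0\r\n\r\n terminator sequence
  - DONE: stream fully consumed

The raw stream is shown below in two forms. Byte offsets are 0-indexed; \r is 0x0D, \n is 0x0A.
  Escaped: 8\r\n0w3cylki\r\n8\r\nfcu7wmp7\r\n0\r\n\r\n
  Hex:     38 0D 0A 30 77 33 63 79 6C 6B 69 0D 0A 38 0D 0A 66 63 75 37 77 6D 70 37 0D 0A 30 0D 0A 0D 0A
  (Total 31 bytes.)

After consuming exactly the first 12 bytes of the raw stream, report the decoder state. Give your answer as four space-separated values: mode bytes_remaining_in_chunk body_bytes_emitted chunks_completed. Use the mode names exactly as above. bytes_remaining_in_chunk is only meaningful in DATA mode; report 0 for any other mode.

Byte 0 = '8': mode=SIZE remaining=0 emitted=0 chunks_done=0
Byte 1 = 0x0D: mode=SIZE_CR remaining=0 emitted=0 chunks_done=0
Byte 2 = 0x0A: mode=DATA remaining=8 emitted=0 chunks_done=0
Byte 3 = '0': mode=DATA remaining=7 emitted=1 chunks_done=0
Byte 4 = 'w': mode=DATA remaining=6 emitted=2 chunks_done=0
Byte 5 = '3': mode=DATA remaining=5 emitted=3 chunks_done=0
Byte 6 = 'c': mode=DATA remaining=4 emitted=4 chunks_done=0
Byte 7 = 'y': mode=DATA remaining=3 emitted=5 chunks_done=0
Byte 8 = 'l': mode=DATA remaining=2 emitted=6 chunks_done=0
Byte 9 = 'k': mode=DATA remaining=1 emitted=7 chunks_done=0
Byte 10 = 'i': mode=DATA_DONE remaining=0 emitted=8 chunks_done=0
Byte 11 = 0x0D: mode=DATA_CR remaining=0 emitted=8 chunks_done=0

Answer: DATA_CR 0 8 0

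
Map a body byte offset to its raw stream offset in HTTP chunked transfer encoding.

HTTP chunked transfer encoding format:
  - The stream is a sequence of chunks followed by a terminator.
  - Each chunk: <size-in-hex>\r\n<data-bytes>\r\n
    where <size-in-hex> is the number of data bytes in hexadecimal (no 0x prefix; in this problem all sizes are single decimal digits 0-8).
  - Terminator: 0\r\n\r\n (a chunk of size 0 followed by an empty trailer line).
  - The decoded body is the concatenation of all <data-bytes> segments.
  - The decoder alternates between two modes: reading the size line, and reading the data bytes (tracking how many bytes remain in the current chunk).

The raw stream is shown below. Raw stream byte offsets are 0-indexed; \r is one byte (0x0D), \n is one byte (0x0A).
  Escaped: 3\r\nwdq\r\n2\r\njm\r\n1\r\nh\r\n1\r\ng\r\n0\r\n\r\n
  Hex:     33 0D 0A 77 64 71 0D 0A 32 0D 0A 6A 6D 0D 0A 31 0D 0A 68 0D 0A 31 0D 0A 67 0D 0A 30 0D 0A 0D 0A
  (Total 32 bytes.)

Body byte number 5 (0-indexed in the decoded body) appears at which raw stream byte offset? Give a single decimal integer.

Chunk 1: stream[0..1]='3' size=0x3=3, data at stream[3..6]='wdq' -> body[0..3], body so far='wdq'
Chunk 2: stream[8..9]='2' size=0x2=2, data at stream[11..13]='jm' -> body[3..5], body so far='wdqjm'
Chunk 3: stream[15..16]='1' size=0x1=1, data at stream[18..19]='h' -> body[5..6], body so far='wdqjmh'
Chunk 4: stream[21..22]='1' size=0x1=1, data at stream[24..25]='g' -> body[6..7], body so far='wdqjmhg'
Chunk 5: stream[27..28]='0' size=0 (terminator). Final body='wdqjmhg' (7 bytes)
Body byte 5 at stream offset 18

Answer: 18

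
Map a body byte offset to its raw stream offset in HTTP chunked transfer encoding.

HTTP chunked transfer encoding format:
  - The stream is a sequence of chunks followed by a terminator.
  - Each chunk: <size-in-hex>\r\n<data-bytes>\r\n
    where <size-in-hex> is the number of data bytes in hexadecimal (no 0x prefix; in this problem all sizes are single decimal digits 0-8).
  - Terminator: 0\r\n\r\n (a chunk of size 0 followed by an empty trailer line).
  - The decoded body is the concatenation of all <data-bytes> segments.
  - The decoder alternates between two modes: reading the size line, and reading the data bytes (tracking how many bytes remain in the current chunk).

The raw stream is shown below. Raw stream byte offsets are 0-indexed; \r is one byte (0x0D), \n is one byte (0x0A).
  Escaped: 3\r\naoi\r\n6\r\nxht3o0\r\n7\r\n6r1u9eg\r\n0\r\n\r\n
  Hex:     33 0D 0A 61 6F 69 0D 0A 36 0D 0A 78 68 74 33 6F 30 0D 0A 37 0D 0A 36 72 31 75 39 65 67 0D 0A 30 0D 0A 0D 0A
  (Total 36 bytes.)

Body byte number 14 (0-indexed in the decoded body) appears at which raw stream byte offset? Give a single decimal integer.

Answer: 27

Derivation:
Chunk 1: stream[0..1]='3' size=0x3=3, data at stream[3..6]='aoi' -> body[0..3], body so far='aoi'
Chunk 2: stream[8..9]='6' size=0x6=6, data at stream[11..17]='xht3o0' -> body[3..9], body so far='aoixht3o0'
Chunk 3: stream[19..20]='7' size=0x7=7, data at stream[22..29]='6r1u9eg' -> body[9..16], body so far='aoixht3o06r1u9eg'
Chunk 4: stream[31..32]='0' size=0 (terminator). Final body='aoixht3o06r1u9eg' (16 bytes)
Body byte 14 at stream offset 27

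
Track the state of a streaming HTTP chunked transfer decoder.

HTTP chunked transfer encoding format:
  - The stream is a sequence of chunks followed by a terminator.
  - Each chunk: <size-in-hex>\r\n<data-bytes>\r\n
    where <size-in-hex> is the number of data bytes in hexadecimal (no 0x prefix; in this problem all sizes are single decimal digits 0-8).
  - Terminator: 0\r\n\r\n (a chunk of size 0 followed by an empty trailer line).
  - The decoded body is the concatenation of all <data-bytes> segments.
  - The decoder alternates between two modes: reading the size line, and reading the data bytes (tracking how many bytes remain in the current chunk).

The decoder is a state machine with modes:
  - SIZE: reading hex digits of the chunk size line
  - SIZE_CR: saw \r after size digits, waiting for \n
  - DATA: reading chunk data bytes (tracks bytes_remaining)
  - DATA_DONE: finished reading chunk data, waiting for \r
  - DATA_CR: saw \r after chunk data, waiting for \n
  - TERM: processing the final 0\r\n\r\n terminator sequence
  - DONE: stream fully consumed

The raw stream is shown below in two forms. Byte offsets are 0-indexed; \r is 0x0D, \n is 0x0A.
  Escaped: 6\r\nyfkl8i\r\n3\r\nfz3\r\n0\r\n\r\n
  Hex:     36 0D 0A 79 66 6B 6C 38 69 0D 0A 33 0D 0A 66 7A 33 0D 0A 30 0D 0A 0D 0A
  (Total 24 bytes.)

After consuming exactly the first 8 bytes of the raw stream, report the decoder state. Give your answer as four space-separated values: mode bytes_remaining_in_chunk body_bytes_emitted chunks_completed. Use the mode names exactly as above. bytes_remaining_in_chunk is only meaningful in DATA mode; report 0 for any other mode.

Answer: DATA 1 5 0

Derivation:
Byte 0 = '6': mode=SIZE remaining=0 emitted=0 chunks_done=0
Byte 1 = 0x0D: mode=SIZE_CR remaining=0 emitted=0 chunks_done=0
Byte 2 = 0x0A: mode=DATA remaining=6 emitted=0 chunks_done=0
Byte 3 = 'y': mode=DATA remaining=5 emitted=1 chunks_done=0
Byte 4 = 'f': mode=DATA remaining=4 emitted=2 chunks_done=0
Byte 5 = 'k': mode=DATA remaining=3 emitted=3 chunks_done=0
Byte 6 = 'l': mode=DATA remaining=2 emitted=4 chunks_done=0
Byte 7 = '8': mode=DATA remaining=1 emitted=5 chunks_done=0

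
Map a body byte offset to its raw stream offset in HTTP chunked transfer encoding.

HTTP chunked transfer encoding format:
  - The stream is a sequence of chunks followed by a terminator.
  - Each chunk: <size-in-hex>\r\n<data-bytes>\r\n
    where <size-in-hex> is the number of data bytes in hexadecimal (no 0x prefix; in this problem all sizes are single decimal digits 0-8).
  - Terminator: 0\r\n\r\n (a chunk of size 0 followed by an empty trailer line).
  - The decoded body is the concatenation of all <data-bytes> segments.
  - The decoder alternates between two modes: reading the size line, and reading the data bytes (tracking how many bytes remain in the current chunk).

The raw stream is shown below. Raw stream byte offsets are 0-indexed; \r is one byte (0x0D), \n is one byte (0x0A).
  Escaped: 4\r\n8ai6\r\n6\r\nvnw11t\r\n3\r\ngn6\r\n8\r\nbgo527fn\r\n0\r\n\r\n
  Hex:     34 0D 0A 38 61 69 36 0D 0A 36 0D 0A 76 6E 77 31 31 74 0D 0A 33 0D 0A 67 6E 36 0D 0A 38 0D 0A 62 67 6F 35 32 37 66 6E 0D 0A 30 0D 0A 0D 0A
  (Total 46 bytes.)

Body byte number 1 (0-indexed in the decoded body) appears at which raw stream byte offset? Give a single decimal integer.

Chunk 1: stream[0..1]='4' size=0x4=4, data at stream[3..7]='8ai6' -> body[0..4], body so far='8ai6'
Chunk 2: stream[9..10]='6' size=0x6=6, data at stream[12..18]='vnw11t' -> body[4..10], body so far='8ai6vnw11t'
Chunk 3: stream[20..21]='3' size=0x3=3, data at stream[23..26]='gn6' -> body[10..13], body so far='8ai6vnw11tgn6'
Chunk 4: stream[28..29]='8' size=0x8=8, data at stream[31..39]='bgo527fn' -> body[13..21], body so far='8ai6vnw11tgn6bgo527fn'
Chunk 5: stream[41..42]='0' size=0 (terminator). Final body='8ai6vnw11tgn6bgo527fn' (21 bytes)
Body byte 1 at stream offset 4

Answer: 4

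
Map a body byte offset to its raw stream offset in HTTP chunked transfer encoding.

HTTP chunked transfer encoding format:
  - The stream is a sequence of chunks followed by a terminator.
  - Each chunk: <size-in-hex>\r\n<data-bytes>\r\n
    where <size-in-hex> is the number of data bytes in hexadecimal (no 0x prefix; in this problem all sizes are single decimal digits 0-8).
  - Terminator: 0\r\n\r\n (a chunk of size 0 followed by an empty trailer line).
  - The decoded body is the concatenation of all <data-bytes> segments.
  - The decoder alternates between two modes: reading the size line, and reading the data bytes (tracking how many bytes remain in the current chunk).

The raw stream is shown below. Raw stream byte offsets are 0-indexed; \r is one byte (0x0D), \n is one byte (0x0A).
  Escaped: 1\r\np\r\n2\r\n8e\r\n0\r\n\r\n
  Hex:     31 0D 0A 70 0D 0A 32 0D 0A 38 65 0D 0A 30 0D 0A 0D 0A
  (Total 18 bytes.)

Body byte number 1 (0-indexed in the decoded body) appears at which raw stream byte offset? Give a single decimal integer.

Chunk 1: stream[0..1]='1' size=0x1=1, data at stream[3..4]='p' -> body[0..1], body so far='p'
Chunk 2: stream[6..7]='2' size=0x2=2, data at stream[9..11]='8e' -> body[1..3], body so far='p8e'
Chunk 3: stream[13..14]='0' size=0 (terminator). Final body='p8e' (3 bytes)
Body byte 1 at stream offset 9

Answer: 9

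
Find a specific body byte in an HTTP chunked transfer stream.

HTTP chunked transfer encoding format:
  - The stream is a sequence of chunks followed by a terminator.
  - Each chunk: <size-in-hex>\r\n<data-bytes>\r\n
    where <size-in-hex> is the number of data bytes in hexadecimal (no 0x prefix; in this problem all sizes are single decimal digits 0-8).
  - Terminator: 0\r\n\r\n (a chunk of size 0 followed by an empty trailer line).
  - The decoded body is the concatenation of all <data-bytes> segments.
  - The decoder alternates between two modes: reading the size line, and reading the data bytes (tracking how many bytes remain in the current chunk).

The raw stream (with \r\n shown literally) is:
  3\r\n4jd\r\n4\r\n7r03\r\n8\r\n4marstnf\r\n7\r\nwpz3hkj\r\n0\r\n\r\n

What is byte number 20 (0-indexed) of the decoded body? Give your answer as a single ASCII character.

Answer: k

Derivation:
Chunk 1: stream[0..1]='3' size=0x3=3, data at stream[3..6]='4jd' -> body[0..3], body so far='4jd'
Chunk 2: stream[8..9]='4' size=0x4=4, data at stream[11..15]='7r03' -> body[3..7], body so far='4jd7r03'
Chunk 3: stream[17..18]='8' size=0x8=8, data at stream[20..28]='4marstnf' -> body[7..15], body so far='4jd7r034marstnf'
Chunk 4: stream[30..31]='7' size=0x7=7, data at stream[33..40]='wpz3hkj' -> body[15..22], body so far='4jd7r034marstnfwpz3hkj'
Chunk 5: stream[42..43]='0' size=0 (terminator). Final body='4jd7r034marstnfwpz3hkj' (22 bytes)
Body byte 20 = 'k'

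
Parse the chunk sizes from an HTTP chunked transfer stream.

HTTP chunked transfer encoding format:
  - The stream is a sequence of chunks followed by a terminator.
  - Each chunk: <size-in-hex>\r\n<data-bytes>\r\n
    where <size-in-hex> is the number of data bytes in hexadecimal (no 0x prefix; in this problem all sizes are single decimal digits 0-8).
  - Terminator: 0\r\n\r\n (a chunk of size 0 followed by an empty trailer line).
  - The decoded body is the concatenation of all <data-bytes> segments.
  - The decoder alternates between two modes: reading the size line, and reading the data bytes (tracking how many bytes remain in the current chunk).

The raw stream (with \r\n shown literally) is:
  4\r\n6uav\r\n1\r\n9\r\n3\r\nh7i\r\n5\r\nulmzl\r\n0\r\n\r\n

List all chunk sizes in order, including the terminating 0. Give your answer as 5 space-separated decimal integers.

Chunk 1: stream[0..1]='4' size=0x4=4, data at stream[3..7]='6uav' -> body[0..4], body so far='6uav'
Chunk 2: stream[9..10]='1' size=0x1=1, data at stream[12..13]='9' -> body[4..5], body so far='6uav9'
Chunk 3: stream[15..16]='3' size=0x3=3, data at stream[18..21]='h7i' -> body[5..8], body so far='6uav9h7i'
Chunk 4: stream[23..24]='5' size=0x5=5, data at stream[26..31]='ulmzl' -> body[8..13], body so far='6uav9h7iulmzl'
Chunk 5: stream[33..34]='0' size=0 (terminator). Final body='6uav9h7iulmzl' (13 bytes)

Answer: 4 1 3 5 0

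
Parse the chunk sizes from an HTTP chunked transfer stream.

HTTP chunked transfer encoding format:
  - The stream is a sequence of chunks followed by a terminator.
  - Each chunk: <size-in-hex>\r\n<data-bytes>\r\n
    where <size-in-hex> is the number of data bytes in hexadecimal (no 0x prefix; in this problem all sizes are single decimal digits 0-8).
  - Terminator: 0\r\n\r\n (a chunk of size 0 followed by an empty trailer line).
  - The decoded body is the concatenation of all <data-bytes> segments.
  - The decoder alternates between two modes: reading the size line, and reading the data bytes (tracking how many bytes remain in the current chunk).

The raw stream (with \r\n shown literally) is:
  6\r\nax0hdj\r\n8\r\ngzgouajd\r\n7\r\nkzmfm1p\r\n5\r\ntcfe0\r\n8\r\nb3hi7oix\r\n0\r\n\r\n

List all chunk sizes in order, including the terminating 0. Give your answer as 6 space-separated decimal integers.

Chunk 1: stream[0..1]='6' size=0x6=6, data at stream[3..9]='ax0hdj' -> body[0..6], body so far='ax0hdj'
Chunk 2: stream[11..12]='8' size=0x8=8, data at stream[14..22]='gzgouajd' -> body[6..14], body so far='ax0hdjgzgouajd'
Chunk 3: stream[24..25]='7' size=0x7=7, data at stream[27..34]='kzmfm1p' -> body[14..21], body so far='ax0hdjgzgouajdkzmfm1p'
Chunk 4: stream[36..37]='5' size=0x5=5, data at stream[39..44]='tcfe0' -> body[21..26], body so far='ax0hdjgzgouajdkzmfm1ptcfe0'
Chunk 5: stream[46..47]='8' size=0x8=8, data at stream[49..57]='b3hi7oix' -> body[26..34], body so far='ax0hdjgzgouajdkzmfm1ptcfe0b3hi7oix'
Chunk 6: stream[59..60]='0' size=0 (terminator). Final body='ax0hdjgzgouajdkzmfm1ptcfe0b3hi7oix' (34 bytes)

Answer: 6 8 7 5 8 0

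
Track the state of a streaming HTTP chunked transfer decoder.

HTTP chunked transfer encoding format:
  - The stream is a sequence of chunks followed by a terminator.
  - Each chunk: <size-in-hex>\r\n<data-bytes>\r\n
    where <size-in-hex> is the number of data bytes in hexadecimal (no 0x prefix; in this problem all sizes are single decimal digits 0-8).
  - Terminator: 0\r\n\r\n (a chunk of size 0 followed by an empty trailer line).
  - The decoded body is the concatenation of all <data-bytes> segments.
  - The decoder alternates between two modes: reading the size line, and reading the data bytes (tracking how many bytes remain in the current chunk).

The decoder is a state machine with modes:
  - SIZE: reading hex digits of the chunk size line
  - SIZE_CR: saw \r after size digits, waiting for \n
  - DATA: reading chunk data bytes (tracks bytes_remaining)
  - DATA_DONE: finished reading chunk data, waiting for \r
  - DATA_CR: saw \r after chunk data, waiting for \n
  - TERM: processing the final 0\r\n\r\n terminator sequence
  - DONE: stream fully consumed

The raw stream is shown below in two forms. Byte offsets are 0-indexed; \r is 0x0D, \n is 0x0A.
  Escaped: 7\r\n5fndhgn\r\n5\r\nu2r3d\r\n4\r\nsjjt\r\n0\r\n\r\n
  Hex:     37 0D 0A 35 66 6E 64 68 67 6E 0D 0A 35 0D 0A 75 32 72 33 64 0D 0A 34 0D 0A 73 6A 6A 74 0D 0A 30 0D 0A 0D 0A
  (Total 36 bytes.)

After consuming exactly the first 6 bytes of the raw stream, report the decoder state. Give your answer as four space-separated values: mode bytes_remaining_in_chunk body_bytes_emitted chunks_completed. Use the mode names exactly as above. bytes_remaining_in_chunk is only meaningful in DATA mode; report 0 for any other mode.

Answer: DATA 4 3 0

Derivation:
Byte 0 = '7': mode=SIZE remaining=0 emitted=0 chunks_done=0
Byte 1 = 0x0D: mode=SIZE_CR remaining=0 emitted=0 chunks_done=0
Byte 2 = 0x0A: mode=DATA remaining=7 emitted=0 chunks_done=0
Byte 3 = '5': mode=DATA remaining=6 emitted=1 chunks_done=0
Byte 4 = 'f': mode=DATA remaining=5 emitted=2 chunks_done=0
Byte 5 = 'n': mode=DATA remaining=4 emitted=3 chunks_done=0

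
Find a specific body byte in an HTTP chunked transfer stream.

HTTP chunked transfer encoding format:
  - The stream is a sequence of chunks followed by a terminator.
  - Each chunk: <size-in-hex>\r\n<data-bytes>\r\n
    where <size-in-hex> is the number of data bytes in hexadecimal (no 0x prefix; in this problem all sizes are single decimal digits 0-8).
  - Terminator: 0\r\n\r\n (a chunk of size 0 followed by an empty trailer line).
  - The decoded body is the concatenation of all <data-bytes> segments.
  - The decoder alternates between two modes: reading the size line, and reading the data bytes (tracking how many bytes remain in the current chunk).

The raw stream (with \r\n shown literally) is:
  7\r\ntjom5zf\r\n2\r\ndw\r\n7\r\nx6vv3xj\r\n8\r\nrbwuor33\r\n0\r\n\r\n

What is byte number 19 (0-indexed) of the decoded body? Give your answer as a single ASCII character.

Answer: u

Derivation:
Chunk 1: stream[0..1]='7' size=0x7=7, data at stream[3..10]='tjom5zf' -> body[0..7], body so far='tjom5zf'
Chunk 2: stream[12..13]='2' size=0x2=2, data at stream[15..17]='dw' -> body[7..9], body so far='tjom5zfdw'
Chunk 3: stream[19..20]='7' size=0x7=7, data at stream[22..29]='x6vv3xj' -> body[9..16], body so far='tjom5zfdwx6vv3xj'
Chunk 4: stream[31..32]='8' size=0x8=8, data at stream[34..42]='rbwuor33' -> body[16..24], body so far='tjom5zfdwx6vv3xjrbwuor33'
Chunk 5: stream[44..45]='0' size=0 (terminator). Final body='tjom5zfdwx6vv3xjrbwuor33' (24 bytes)
Body byte 19 = 'u'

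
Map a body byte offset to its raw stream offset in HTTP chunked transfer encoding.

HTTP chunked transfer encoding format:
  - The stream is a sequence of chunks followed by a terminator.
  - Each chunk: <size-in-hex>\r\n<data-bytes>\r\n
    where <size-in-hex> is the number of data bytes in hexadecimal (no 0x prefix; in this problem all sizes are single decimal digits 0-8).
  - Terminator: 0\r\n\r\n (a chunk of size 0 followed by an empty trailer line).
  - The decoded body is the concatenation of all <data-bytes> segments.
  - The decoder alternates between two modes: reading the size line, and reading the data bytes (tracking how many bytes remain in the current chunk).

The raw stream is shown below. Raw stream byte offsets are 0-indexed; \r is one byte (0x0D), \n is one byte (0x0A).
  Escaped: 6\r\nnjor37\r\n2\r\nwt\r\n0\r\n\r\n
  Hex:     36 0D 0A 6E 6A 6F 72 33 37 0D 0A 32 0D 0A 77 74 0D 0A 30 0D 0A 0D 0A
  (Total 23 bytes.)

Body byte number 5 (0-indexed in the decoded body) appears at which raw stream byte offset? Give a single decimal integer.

Answer: 8

Derivation:
Chunk 1: stream[0..1]='6' size=0x6=6, data at stream[3..9]='njor37' -> body[0..6], body so far='njor37'
Chunk 2: stream[11..12]='2' size=0x2=2, data at stream[14..16]='wt' -> body[6..8], body so far='njor37wt'
Chunk 3: stream[18..19]='0' size=0 (terminator). Final body='njor37wt' (8 bytes)
Body byte 5 at stream offset 8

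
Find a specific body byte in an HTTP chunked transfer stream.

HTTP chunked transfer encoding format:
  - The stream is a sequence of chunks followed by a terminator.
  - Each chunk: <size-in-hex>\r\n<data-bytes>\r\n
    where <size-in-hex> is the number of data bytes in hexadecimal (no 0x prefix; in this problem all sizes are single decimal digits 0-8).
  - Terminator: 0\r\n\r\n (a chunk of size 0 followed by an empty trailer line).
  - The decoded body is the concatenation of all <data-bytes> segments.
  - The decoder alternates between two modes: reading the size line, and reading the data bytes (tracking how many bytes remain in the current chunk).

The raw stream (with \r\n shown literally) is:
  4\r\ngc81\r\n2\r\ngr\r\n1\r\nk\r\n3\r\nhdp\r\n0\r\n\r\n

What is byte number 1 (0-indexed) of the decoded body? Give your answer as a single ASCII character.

Chunk 1: stream[0..1]='4' size=0x4=4, data at stream[3..7]='gc81' -> body[0..4], body so far='gc81'
Chunk 2: stream[9..10]='2' size=0x2=2, data at stream[12..14]='gr' -> body[4..6], body so far='gc81gr'
Chunk 3: stream[16..17]='1' size=0x1=1, data at stream[19..20]='k' -> body[6..7], body so far='gc81grk'
Chunk 4: stream[22..23]='3' size=0x3=3, data at stream[25..28]='hdp' -> body[7..10], body so far='gc81grkhdp'
Chunk 5: stream[30..31]='0' size=0 (terminator). Final body='gc81grkhdp' (10 bytes)
Body byte 1 = 'c'

Answer: c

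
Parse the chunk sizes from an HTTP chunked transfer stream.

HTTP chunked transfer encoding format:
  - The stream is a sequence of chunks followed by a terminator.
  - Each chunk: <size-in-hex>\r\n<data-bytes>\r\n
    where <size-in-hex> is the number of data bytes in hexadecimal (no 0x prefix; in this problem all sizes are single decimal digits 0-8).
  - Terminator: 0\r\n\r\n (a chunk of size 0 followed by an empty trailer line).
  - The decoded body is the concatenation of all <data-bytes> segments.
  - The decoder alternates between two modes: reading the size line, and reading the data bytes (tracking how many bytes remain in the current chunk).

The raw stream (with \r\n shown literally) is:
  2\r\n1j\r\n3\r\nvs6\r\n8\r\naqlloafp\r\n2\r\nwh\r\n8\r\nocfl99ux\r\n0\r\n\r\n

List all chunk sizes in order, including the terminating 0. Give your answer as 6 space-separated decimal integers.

Answer: 2 3 8 2 8 0

Derivation:
Chunk 1: stream[0..1]='2' size=0x2=2, data at stream[3..5]='1j' -> body[0..2], body so far='1j'
Chunk 2: stream[7..8]='3' size=0x3=3, data at stream[10..13]='vs6' -> body[2..5], body so far='1jvs6'
Chunk 3: stream[15..16]='8' size=0x8=8, data at stream[18..26]='aqlloafp' -> body[5..13], body so far='1jvs6aqlloafp'
Chunk 4: stream[28..29]='2' size=0x2=2, data at stream[31..33]='wh' -> body[13..15], body so far='1jvs6aqlloafpwh'
Chunk 5: stream[35..36]='8' size=0x8=8, data at stream[38..46]='ocfl99ux' -> body[15..23], body so far='1jvs6aqlloafpwhocfl99ux'
Chunk 6: stream[48..49]='0' size=0 (terminator). Final body='1jvs6aqlloafpwhocfl99ux' (23 bytes)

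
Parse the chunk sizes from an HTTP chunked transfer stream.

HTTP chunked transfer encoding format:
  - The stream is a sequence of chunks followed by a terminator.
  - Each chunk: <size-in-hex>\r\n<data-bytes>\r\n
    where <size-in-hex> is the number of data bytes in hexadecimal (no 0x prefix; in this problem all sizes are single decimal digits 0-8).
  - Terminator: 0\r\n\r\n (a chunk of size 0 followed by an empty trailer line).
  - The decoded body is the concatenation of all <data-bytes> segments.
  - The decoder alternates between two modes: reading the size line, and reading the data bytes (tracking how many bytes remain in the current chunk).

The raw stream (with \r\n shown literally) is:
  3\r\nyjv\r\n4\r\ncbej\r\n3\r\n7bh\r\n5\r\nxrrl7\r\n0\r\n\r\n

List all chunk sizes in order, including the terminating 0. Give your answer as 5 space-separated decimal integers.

Answer: 3 4 3 5 0

Derivation:
Chunk 1: stream[0..1]='3' size=0x3=3, data at stream[3..6]='yjv' -> body[0..3], body so far='yjv'
Chunk 2: stream[8..9]='4' size=0x4=4, data at stream[11..15]='cbej' -> body[3..7], body so far='yjvcbej'
Chunk 3: stream[17..18]='3' size=0x3=3, data at stream[20..23]='7bh' -> body[7..10], body so far='yjvcbej7bh'
Chunk 4: stream[25..26]='5' size=0x5=5, data at stream[28..33]='xrrl7' -> body[10..15], body so far='yjvcbej7bhxrrl7'
Chunk 5: stream[35..36]='0' size=0 (terminator). Final body='yjvcbej7bhxrrl7' (15 bytes)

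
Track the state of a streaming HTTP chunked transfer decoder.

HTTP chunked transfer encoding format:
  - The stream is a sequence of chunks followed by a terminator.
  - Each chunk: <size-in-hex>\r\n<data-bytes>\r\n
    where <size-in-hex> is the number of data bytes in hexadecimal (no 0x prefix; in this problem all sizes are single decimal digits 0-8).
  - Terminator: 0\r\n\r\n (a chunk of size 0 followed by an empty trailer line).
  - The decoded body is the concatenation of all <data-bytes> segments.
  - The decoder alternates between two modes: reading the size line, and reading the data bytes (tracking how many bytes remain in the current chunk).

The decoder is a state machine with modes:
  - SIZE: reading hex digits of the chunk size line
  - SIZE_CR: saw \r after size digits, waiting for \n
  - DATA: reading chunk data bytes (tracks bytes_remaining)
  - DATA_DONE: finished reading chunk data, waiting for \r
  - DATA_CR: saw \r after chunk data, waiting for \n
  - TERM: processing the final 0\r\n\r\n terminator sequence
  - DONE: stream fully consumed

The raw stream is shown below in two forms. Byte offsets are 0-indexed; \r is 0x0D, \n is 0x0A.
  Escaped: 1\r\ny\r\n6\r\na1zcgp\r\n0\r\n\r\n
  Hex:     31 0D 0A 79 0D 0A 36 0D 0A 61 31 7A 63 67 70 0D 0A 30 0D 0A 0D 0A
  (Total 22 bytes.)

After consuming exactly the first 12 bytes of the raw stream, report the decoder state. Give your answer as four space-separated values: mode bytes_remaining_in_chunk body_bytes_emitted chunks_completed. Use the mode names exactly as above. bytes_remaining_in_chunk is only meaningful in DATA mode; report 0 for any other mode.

Answer: DATA 3 4 1

Derivation:
Byte 0 = '1': mode=SIZE remaining=0 emitted=0 chunks_done=0
Byte 1 = 0x0D: mode=SIZE_CR remaining=0 emitted=0 chunks_done=0
Byte 2 = 0x0A: mode=DATA remaining=1 emitted=0 chunks_done=0
Byte 3 = 'y': mode=DATA_DONE remaining=0 emitted=1 chunks_done=0
Byte 4 = 0x0D: mode=DATA_CR remaining=0 emitted=1 chunks_done=0
Byte 5 = 0x0A: mode=SIZE remaining=0 emitted=1 chunks_done=1
Byte 6 = '6': mode=SIZE remaining=0 emitted=1 chunks_done=1
Byte 7 = 0x0D: mode=SIZE_CR remaining=0 emitted=1 chunks_done=1
Byte 8 = 0x0A: mode=DATA remaining=6 emitted=1 chunks_done=1
Byte 9 = 'a': mode=DATA remaining=5 emitted=2 chunks_done=1
Byte 10 = '1': mode=DATA remaining=4 emitted=3 chunks_done=1
Byte 11 = 'z': mode=DATA remaining=3 emitted=4 chunks_done=1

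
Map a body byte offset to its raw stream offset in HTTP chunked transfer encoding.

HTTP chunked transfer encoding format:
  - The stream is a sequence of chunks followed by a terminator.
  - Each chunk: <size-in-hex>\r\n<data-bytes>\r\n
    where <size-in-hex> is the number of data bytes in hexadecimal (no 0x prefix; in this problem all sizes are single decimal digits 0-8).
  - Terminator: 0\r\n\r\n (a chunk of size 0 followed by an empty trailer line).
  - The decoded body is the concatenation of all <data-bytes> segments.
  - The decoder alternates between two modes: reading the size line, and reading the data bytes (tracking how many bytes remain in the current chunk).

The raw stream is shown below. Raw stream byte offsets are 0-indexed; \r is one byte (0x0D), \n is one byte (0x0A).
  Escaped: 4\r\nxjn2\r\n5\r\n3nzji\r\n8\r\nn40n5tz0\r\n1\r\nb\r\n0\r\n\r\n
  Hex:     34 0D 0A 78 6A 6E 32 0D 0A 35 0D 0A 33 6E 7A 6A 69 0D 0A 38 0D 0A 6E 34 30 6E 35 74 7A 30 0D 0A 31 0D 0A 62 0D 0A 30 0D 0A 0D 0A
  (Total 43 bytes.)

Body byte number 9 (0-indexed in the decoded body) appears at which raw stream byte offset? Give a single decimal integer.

Chunk 1: stream[0..1]='4' size=0x4=4, data at stream[3..7]='xjn2' -> body[0..4], body so far='xjn2'
Chunk 2: stream[9..10]='5' size=0x5=5, data at stream[12..17]='3nzji' -> body[4..9], body so far='xjn23nzji'
Chunk 3: stream[19..20]='8' size=0x8=8, data at stream[22..30]='n40n5tz0' -> body[9..17], body so far='xjn23nzjin40n5tz0'
Chunk 4: stream[32..33]='1' size=0x1=1, data at stream[35..36]='b' -> body[17..18], body so far='xjn23nzjin40n5tz0b'
Chunk 5: stream[38..39]='0' size=0 (terminator). Final body='xjn23nzjin40n5tz0b' (18 bytes)
Body byte 9 at stream offset 22

Answer: 22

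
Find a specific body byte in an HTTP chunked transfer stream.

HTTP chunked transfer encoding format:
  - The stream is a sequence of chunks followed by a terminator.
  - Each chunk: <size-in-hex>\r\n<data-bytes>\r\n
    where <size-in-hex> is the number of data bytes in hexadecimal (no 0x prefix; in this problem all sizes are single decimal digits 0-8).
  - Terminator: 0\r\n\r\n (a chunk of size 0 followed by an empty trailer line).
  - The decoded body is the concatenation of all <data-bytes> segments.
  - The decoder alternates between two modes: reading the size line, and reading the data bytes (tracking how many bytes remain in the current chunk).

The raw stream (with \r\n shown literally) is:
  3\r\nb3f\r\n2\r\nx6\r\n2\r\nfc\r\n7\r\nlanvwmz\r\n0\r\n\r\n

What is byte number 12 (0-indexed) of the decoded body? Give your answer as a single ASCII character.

Chunk 1: stream[0..1]='3' size=0x3=3, data at stream[3..6]='b3f' -> body[0..3], body so far='b3f'
Chunk 2: stream[8..9]='2' size=0x2=2, data at stream[11..13]='x6' -> body[3..5], body so far='b3fx6'
Chunk 3: stream[15..16]='2' size=0x2=2, data at stream[18..20]='fc' -> body[5..7], body so far='b3fx6fc'
Chunk 4: stream[22..23]='7' size=0x7=7, data at stream[25..32]='lanvwmz' -> body[7..14], body so far='b3fx6fclanvwmz'
Chunk 5: stream[34..35]='0' size=0 (terminator). Final body='b3fx6fclanvwmz' (14 bytes)
Body byte 12 = 'm'

Answer: m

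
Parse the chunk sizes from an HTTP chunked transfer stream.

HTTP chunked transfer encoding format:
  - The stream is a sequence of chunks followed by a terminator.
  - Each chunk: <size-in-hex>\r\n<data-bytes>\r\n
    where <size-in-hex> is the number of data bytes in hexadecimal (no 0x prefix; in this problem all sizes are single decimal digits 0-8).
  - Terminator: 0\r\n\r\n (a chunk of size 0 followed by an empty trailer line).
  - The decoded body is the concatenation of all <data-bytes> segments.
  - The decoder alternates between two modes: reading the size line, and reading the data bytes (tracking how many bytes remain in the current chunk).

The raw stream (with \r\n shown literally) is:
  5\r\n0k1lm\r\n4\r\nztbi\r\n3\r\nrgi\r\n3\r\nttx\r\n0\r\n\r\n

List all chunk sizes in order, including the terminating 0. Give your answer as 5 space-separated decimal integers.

Answer: 5 4 3 3 0

Derivation:
Chunk 1: stream[0..1]='5' size=0x5=5, data at stream[3..8]='0k1lm' -> body[0..5], body so far='0k1lm'
Chunk 2: stream[10..11]='4' size=0x4=4, data at stream[13..17]='ztbi' -> body[5..9], body so far='0k1lmztbi'
Chunk 3: stream[19..20]='3' size=0x3=3, data at stream[22..25]='rgi' -> body[9..12], body so far='0k1lmztbirgi'
Chunk 4: stream[27..28]='3' size=0x3=3, data at stream[30..33]='ttx' -> body[12..15], body so far='0k1lmztbirgittx'
Chunk 5: stream[35..36]='0' size=0 (terminator). Final body='0k1lmztbirgittx' (15 bytes)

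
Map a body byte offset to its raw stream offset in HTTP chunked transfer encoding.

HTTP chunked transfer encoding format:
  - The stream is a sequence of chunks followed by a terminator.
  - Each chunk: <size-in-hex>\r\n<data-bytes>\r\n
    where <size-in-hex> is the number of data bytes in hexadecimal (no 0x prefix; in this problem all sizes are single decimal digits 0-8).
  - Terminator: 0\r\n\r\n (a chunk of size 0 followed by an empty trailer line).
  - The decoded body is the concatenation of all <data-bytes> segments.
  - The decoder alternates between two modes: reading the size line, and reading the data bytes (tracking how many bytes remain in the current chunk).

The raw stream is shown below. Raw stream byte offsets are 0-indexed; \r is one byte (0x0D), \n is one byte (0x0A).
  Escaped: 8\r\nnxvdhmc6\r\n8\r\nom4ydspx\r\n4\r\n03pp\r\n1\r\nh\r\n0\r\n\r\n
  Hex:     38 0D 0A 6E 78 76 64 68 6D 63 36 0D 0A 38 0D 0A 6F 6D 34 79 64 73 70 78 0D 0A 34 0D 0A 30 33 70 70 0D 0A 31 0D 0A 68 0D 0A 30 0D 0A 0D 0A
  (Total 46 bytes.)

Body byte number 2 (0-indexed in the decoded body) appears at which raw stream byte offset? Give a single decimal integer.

Chunk 1: stream[0..1]='8' size=0x8=8, data at stream[3..11]='nxvdhmc6' -> body[0..8], body so far='nxvdhmc6'
Chunk 2: stream[13..14]='8' size=0x8=8, data at stream[16..24]='om4ydspx' -> body[8..16], body so far='nxvdhmc6om4ydspx'
Chunk 3: stream[26..27]='4' size=0x4=4, data at stream[29..33]='03pp' -> body[16..20], body so far='nxvdhmc6om4ydspx03pp'
Chunk 4: stream[35..36]='1' size=0x1=1, data at stream[38..39]='h' -> body[20..21], body so far='nxvdhmc6om4ydspx03pph'
Chunk 5: stream[41..42]='0' size=0 (terminator). Final body='nxvdhmc6om4ydspx03pph' (21 bytes)
Body byte 2 at stream offset 5

Answer: 5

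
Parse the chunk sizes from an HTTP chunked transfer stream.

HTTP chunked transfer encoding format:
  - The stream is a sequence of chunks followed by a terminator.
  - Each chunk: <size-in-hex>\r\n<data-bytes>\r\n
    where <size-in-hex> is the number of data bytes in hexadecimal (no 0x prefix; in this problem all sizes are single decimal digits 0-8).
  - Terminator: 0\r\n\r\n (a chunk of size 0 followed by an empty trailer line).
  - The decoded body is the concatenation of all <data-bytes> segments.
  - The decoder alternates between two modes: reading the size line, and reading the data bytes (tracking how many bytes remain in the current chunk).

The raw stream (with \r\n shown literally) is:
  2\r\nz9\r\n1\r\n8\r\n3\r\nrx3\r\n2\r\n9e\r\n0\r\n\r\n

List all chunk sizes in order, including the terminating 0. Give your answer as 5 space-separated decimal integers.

Answer: 2 1 3 2 0

Derivation:
Chunk 1: stream[0..1]='2' size=0x2=2, data at stream[3..5]='z9' -> body[0..2], body so far='z9'
Chunk 2: stream[7..8]='1' size=0x1=1, data at stream[10..11]='8' -> body[2..3], body so far='z98'
Chunk 3: stream[13..14]='3' size=0x3=3, data at stream[16..19]='rx3' -> body[3..6], body so far='z98rx3'
Chunk 4: stream[21..22]='2' size=0x2=2, data at stream[24..26]='9e' -> body[6..8], body so far='z98rx39e'
Chunk 5: stream[28..29]='0' size=0 (terminator). Final body='z98rx39e' (8 bytes)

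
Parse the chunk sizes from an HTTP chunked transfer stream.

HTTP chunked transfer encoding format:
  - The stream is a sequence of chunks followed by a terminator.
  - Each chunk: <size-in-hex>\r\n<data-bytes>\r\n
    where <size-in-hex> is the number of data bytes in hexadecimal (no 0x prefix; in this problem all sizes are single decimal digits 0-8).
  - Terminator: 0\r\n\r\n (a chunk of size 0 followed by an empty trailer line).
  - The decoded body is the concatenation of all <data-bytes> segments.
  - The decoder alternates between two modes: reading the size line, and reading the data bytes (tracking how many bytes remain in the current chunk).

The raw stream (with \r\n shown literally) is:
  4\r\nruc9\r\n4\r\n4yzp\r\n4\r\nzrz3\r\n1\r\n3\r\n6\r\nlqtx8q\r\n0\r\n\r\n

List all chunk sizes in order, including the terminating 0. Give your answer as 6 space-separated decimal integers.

Answer: 4 4 4 1 6 0

Derivation:
Chunk 1: stream[0..1]='4' size=0x4=4, data at stream[3..7]='ruc9' -> body[0..4], body so far='ruc9'
Chunk 2: stream[9..10]='4' size=0x4=4, data at stream[12..16]='4yzp' -> body[4..8], body so far='ruc94yzp'
Chunk 3: stream[18..19]='4' size=0x4=4, data at stream[21..25]='zrz3' -> body[8..12], body so far='ruc94yzpzrz3'
Chunk 4: stream[27..28]='1' size=0x1=1, data at stream[30..31]='3' -> body[12..13], body so far='ruc94yzpzrz33'
Chunk 5: stream[33..34]='6' size=0x6=6, data at stream[36..42]='lqtx8q' -> body[13..19], body so far='ruc94yzpzrz33lqtx8q'
Chunk 6: stream[44..45]='0' size=0 (terminator). Final body='ruc94yzpzrz33lqtx8q' (19 bytes)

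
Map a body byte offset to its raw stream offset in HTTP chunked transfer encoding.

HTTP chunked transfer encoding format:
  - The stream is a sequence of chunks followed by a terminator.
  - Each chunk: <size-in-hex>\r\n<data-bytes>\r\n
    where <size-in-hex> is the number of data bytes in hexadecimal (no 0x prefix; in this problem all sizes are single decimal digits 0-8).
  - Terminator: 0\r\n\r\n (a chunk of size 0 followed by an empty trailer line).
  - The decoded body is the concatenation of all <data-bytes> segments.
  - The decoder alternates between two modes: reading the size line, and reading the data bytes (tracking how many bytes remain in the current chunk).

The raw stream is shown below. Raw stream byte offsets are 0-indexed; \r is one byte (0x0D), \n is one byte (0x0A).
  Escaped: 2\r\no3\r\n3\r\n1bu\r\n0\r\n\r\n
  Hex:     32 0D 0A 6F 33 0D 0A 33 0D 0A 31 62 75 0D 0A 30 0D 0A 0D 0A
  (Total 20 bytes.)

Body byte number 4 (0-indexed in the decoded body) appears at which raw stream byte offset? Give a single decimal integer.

Answer: 12

Derivation:
Chunk 1: stream[0..1]='2' size=0x2=2, data at stream[3..5]='o3' -> body[0..2], body so far='o3'
Chunk 2: stream[7..8]='3' size=0x3=3, data at stream[10..13]='1bu' -> body[2..5], body so far='o31bu'
Chunk 3: stream[15..16]='0' size=0 (terminator). Final body='o31bu' (5 bytes)
Body byte 4 at stream offset 12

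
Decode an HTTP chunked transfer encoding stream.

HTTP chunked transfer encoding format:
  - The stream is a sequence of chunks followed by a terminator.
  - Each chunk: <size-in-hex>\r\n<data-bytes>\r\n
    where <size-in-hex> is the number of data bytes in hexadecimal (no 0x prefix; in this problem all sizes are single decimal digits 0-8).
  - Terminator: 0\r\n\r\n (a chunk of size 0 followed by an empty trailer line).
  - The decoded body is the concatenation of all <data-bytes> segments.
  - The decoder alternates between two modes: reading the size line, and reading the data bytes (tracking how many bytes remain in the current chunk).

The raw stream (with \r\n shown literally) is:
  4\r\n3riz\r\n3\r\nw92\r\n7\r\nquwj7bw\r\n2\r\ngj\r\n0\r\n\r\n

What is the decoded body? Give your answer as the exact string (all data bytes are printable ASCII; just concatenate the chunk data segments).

Chunk 1: stream[0..1]='4' size=0x4=4, data at stream[3..7]='3riz' -> body[0..4], body so far='3riz'
Chunk 2: stream[9..10]='3' size=0x3=3, data at stream[12..15]='w92' -> body[4..7], body so far='3rizw92'
Chunk 3: stream[17..18]='7' size=0x7=7, data at stream[20..27]='quwj7bw' -> body[7..14], body so far='3rizw92quwj7bw'
Chunk 4: stream[29..30]='2' size=0x2=2, data at stream[32..34]='gj' -> body[14..16], body so far='3rizw92quwj7bwgj'
Chunk 5: stream[36..37]='0' size=0 (terminator). Final body='3rizw92quwj7bwgj' (16 bytes)

Answer: 3rizw92quwj7bwgj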